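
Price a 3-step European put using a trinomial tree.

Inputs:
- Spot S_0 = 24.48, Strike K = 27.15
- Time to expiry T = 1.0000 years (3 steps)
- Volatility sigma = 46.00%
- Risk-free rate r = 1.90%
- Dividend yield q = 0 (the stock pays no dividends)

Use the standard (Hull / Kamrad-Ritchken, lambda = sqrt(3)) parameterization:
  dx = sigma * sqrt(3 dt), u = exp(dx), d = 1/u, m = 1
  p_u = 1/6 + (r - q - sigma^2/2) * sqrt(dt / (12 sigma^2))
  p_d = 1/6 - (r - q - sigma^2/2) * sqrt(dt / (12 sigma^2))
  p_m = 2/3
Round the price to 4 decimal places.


Answer: Price = V(0,0) = 5.7710

Derivation:
dt = T/N = 0.333333; dx = sigma*sqrt(3*dt) = 0.460000
u = exp(dx) = 1.584074; d = 1/u = 0.631284
p_u = 0.135217, p_m = 0.666667, p_d = 0.198116
Discount per step: exp(-r*dt) = 0.993687
Stock lattice S(k, j) with j the centered position index:
  k=0: S(0,+0) = 24.4800
  k=1: S(1,-1) = 15.4538; S(1,+0) = 24.4800; S(1,+1) = 38.7781
  k=2: S(2,-2) = 9.7557; S(2,-1) = 15.4538; S(2,+0) = 24.4800; S(2,+1) = 38.7781; S(2,+2) = 61.4274
  k=3: S(3,-3) = 6.1586; S(3,-2) = 9.7557; S(3,-1) = 15.4538; S(3,+0) = 24.4800; S(3,+1) = 38.7781; S(3,+2) = 61.4274; S(3,+3) = 97.3056
Terminal payoffs V(N, j) = max(K - S_T, 0):
  V(3,-3) = 20.991357; V(3,-2) = 17.394254; V(3,-1) = 11.696176; V(3,+0) = 2.670000; V(3,+1) = 0.000000; V(3,+2) = 0.000000; V(3,+3) = 0.000000
Backward induction: V(k, j) = exp(-r*dt) * [p_u * V(k+1, j+1) + p_m * V(k+1, j) + p_d * V(k+1, j-1)]
  V(2,-2) = exp(-r*dt) * [p_u*11.696176 + p_m*17.394254 + p_d*20.991357] = 17.226968
  V(2,-1) = exp(-r*dt) * [p_u*2.670000 + p_m*11.696176 + p_d*17.394254] = 11.531297
  V(2,+0) = exp(-r*dt) * [p_u*0.000000 + p_m*2.670000 + p_d*11.696176] = 4.071332
  V(2,+1) = exp(-r*dt) * [p_u*0.000000 + p_m*0.000000 + p_d*2.670000] = 0.525630
  V(2,+2) = exp(-r*dt) * [p_u*0.000000 + p_m*0.000000 + p_d*0.000000] = 0.000000
  V(1,-1) = exp(-r*dt) * [p_u*4.071332 + p_m*11.531297 + p_d*17.226968] = 11.577427
  V(1,+0) = exp(-r*dt) * [p_u*0.525630 + p_m*4.071332 + p_d*11.531297] = 5.037822
  V(1,+1) = exp(-r*dt) * [p_u*0.000000 + p_m*0.525630 + p_d*4.071332] = 1.149711
  V(0,+0) = exp(-r*dt) * [p_u*1.149711 + p_m*5.037822 + p_d*11.577427] = 5.771016


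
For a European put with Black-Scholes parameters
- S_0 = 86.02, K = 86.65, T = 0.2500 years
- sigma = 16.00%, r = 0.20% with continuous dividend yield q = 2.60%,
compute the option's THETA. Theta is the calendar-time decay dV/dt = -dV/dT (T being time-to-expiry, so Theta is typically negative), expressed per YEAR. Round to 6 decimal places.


Answer: Theta = -6.533717

Derivation:
d1 = -0.1262148601; d2 = -0.2062148601
phi(d1) = 0.3957772885; exp(-qT) = 0.9935210793; exp(-rT) = 0.9995001250
Theta = -S*exp(-qT)*phi(d1)*sigma/(2*sqrt(T)) + r*K*exp(-rT)*N(-d2) - q*S*exp(-qT)*N(-d1)
N(-d1) = 0.5502190756; N(-d2) = 0.5816884597; sqrt(T) = 0.5000000000
Term 1 = -86.0200 * 0.9935210793 * 0.3957772885 * 0.1600 / (2 * 0.5000000000) = -5.4118702466
Term 2 = 0.0020 * 86.6500 * 0.9995001250 * 0.5816884597 = 0.1007562194
Term 3 = -0.0260 * 86.0200 * 0.9935210793 * 0.5502190756 = -1.2226031629
Theta = -5.4118702466 + (0.1007562194) + (-1.2226031629) = -6.533717


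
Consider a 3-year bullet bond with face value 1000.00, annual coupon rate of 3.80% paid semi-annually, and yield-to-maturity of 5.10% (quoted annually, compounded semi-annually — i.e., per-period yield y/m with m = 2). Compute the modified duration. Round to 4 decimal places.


Answer: Modified duration = 2.7895

Derivation:
Coupon per period c = face * coupon_rate / m = 19.000000
Periods per year m = 2; per-period yield y/m = 0.025500
Number of cashflows N = 6
Cashflows (t years, CF_t, discount factor 1/(1+y/m)^(m*t), PV):
  t = 0.5000: CF_t = 19.000000, DF = 0.975134, PV = 18.527548
  t = 1.0000: CF_t = 19.000000, DF = 0.950886, PV = 18.066843
  t = 1.5000: CF_t = 19.000000, DF = 0.927242, PV = 17.617594
  t = 2.0000: CF_t = 19.000000, DF = 0.904185, PV = 17.179517
  t = 2.5000: CF_t = 19.000000, DF = 0.881702, PV = 16.752332
  t = 3.0000: CF_t = 1019.000000, DF = 0.859777, PV = 876.113144
Price P = sum_t PV_t = 964.256978
First compute Macaulay numerator sum_t t * PV_t:
  t * PV_t at t = 0.5000: 9.263774
  t * PV_t at t = 1.0000: 18.066843
  t * PV_t at t = 1.5000: 26.426392
  t * PV_t at t = 2.0000: 34.359033
  t * PV_t at t = 2.5000: 41.880831
  t * PV_t at t = 3.0000: 2628.339431
Macaulay duration D = 2758.336303 / 964.256978 = 2.860582
Modified duration = D / (1 + y/m) = 2.860582 / (1 + 0.025500) = 2.789451


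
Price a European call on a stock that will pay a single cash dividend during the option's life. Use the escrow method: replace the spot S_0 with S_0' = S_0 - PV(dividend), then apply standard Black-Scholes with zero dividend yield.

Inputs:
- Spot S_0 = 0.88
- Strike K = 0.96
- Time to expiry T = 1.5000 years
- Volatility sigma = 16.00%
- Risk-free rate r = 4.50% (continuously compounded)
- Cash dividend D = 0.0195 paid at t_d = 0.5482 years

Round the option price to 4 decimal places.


Answer: Price = 0.0520

Derivation:
PV(D) = D * exp(-r * t_d) = 0.0195 * 0.97563279 = 0.01902484
S_0' = S_0 - PV(D) = 0.8800 - 0.01902484 = 0.86097516
d1 = (ln(S_0'/K) + (r + sigma^2/2)*T) / (sigma*sqrt(T)) = -0.11312371
d2 = d1 - sigma*sqrt(T) = -0.30908289
exp(-rT) = 0.93472772
N(d1) = 0.45496624; N(d2) = 0.37862924
C = S_0' * N(d1) - K * exp(-rT) * N(d2) = 0.86097516 * 0.45496624 - 0.9600 * 0.93472772 * 0.37862924 = 0.0520


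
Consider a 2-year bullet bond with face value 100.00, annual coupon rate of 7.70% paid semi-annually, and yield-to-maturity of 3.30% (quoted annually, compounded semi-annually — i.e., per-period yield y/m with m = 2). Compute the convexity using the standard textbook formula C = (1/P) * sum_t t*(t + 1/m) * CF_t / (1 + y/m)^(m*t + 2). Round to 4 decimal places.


Coupon per period c = face * coupon_rate / m = 3.850000
Periods per year m = 2; per-period yield y/m = 0.016500
Number of cashflows N = 4
Cashflows (t years, CF_t, discount factor 1/(1+y/m)^(m*t), PV):
  t = 0.5000: CF_t = 3.850000, DF = 0.983768, PV = 3.787506
  t = 1.0000: CF_t = 3.850000, DF = 0.967799, PV = 3.726027
  t = 1.5000: CF_t = 3.850000, DF = 0.952090, PV = 3.665545
  t = 2.0000: CF_t = 103.850000, DF = 0.936635, PV = 97.269564
Price P = sum_t PV_t = 108.448642
Convexity numerator sum_t t*(t + 1/m) * CF_t / (1+y/m)^(m*t + 2):
  t = 0.5000: term = 1.832773
  t = 1.0000: term = 5.409068
  t = 1.5000: term = 10.642535
  t = 2.0000: term = 470.687004
Convexity = (1/P) * sum = 488.571379 / 108.448642 = 4.505094

Answer: Convexity = 4.5051


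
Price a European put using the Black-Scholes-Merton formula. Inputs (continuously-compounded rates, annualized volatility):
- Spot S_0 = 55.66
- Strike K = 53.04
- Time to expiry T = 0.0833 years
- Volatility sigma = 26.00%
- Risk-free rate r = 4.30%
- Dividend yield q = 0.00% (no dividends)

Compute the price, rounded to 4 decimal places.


Answer: Price = 0.5909

Derivation:
d1 = (ln(S/K) + (r - q + 0.5*sigma^2) * T) / (sigma * sqrt(T)) = 0.72777812
d2 = d1 - sigma * sqrt(T) = 0.65273760
exp(-rT) = 0.99642451; exp(-qT) = 1.00000000
P = K * exp(-rT) * N(-d2) - S_0 * exp(-qT) * N(-d1)
N(-d1) = 0.23337471; N(-d2) = 0.25696273
P = 53.0400 * 0.99642451 * 0.25696273 - 55.6600 * 1.00000000 * 0.23337471 = 0.5909


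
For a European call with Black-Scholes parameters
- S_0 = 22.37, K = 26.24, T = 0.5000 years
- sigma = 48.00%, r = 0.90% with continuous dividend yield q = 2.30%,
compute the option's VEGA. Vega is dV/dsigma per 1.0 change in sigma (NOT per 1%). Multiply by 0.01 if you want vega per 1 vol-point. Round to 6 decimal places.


Answer: Vega = 5.924970

Derivation:
d1 = -0.3210388194; d2 = -0.6604500743
phi(d1) = 0.3789043445; exp(-qT) = 0.9885658722; exp(-rT) = 0.9955101098
Vega = S * exp(-qT) * phi(d1) * sqrt(T) = 22.3700 * 0.9885658722 * 0.3789043445 * 0.7071067812 = 5.924970


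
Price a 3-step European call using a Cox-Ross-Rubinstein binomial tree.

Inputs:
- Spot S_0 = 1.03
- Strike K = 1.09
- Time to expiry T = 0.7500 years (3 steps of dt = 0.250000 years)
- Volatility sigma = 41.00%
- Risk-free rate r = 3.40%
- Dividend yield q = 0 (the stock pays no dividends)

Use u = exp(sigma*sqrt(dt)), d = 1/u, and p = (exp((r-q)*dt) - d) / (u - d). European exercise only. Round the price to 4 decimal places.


dt = T/N = 0.250000
u = exp(sigma*sqrt(dt)) = 1.227525; d = 1/u = 0.814647
p = (exp((r-q)*dt) - d) / (u - d) = 0.469604
Discount per step: exp(-r*dt) = 0.991536
Stock lattice S(k, i) with i counting down-moves:
  k=0: S(0,0) = 1.0300
  k=1: S(1,0) = 1.2644; S(1,1) = 0.8391
  k=2: S(2,0) = 1.5520; S(2,1) = 1.0300; S(2,2) = 0.6836
  k=3: S(3,0) = 1.9051; S(3,1) = 1.2644; S(3,2) = 0.8391; S(3,3) = 0.5569
Terminal payoffs V(N, i) = max(S_T - K, 0):
  V(3,0) = 0.815146; V(3,1) = 0.174351; V(3,2) = 0.000000; V(3,3) = 0.000000
Backward induction: V(k, i) = exp(-r*dt) * [p * V(k+1, i) + (1-p) * V(k+1, i+1)].
  V(2,0) = exp(-r*dt) * [p*0.815146 + (1-p)*0.174351] = 0.471248
  V(2,1) = exp(-r*dt) * [p*0.174351 + (1-p)*0.000000] = 0.081183
  V(2,2) = exp(-r*dt) * [p*0.000000 + (1-p)*0.000000] = 0.000000
  V(1,0) = exp(-r*dt) * [p*0.471248 + (1-p)*0.081183] = 0.262121
  V(1,1) = exp(-r*dt) * [p*0.081183 + (1-p)*0.000000] = 0.037801
  V(0,0) = exp(-r*dt) * [p*0.262121 + (1-p)*0.037801] = 0.141931

Answer: Price = V(0,0) = 0.1419


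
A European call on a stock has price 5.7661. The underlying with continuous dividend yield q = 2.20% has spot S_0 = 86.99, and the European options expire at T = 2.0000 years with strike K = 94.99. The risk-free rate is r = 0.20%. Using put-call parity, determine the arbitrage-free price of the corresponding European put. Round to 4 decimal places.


Answer: Put price = 17.1315

Derivation:
Put-call parity: C - P = S_0 * exp(-qT) - K * exp(-rT).
S_0 * exp(-qT) = 86.9900 * 0.95695396 = 83.24542476
K * exp(-rT) = 94.9900 * 0.99600799 = 94.61079891
P = C - S*exp(-qT) + K*exp(-rT)
P = 5.7661 - 83.24542476 + 94.61079891 = 17.1315


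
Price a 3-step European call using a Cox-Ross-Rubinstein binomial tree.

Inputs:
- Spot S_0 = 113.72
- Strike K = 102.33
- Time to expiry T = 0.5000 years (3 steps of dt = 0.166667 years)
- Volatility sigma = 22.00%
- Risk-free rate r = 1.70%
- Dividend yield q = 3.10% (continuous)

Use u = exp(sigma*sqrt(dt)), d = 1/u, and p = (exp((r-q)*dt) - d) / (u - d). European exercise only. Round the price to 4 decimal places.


dt = T/N = 0.166667
u = exp(sigma*sqrt(dt)) = 1.093971; d = 1/u = 0.914101
p = (exp((r-q)*dt) - d) / (u - d) = 0.464604
Discount per step: exp(-r*dt) = 0.997171
Stock lattice S(k, i) with i counting down-moves:
  k=0: S(0,0) = 113.7200
  k=1: S(1,0) = 124.4064; S(1,1) = 103.9515
  k=2: S(2,0) = 136.0971; S(2,1) = 113.7200; S(2,2) = 95.0222
  k=3: S(3,0) = 148.8863; S(3,1) = 124.4064; S(3,2) = 103.9515; S(3,3) = 86.8598
Terminal payoffs V(N, i) = max(S_T - K, 0):
  V(3,0) = 46.556334; V(3,1) = 22.076435; V(3,2) = 1.621523; V(3,3) = 0.000000
Backward induction: V(k, i) = exp(-r*dt) * [p * V(k+1, i) + (1-p) * V(k+1, i+1)].
  V(2,0) = exp(-r*dt) * [p*46.556334 + (1-p)*22.076435] = 33.355261
  V(2,1) = exp(-r*dt) * [p*22.076435 + (1-p)*1.621523] = 11.093487
  V(2,2) = exp(-r*dt) * [p*1.621523 + (1-p)*0.000000] = 0.751235
  V(1,0) = exp(-r*dt) * [p*33.355261 + (1-p)*11.093487] = 21.375751
  V(1,1) = exp(-r*dt) * [p*11.093487 + (1-p)*0.751235] = 5.540569
  V(0,0) = exp(-r*dt) * [p*21.375751 + (1-p)*5.540569] = 12.861171

Answer: Price = V(0,0) = 12.8612


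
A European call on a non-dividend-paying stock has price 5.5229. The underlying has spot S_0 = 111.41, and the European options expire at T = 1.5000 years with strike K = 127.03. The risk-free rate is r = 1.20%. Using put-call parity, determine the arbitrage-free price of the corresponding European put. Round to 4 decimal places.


Put-call parity: C - P = S_0 * exp(-qT) - K * exp(-rT).
S_0 * exp(-qT) = 111.4100 * 1.00000000 = 111.41000000
K * exp(-rT) = 127.0300 * 0.98216103 = 124.76391594
P = C - S*exp(-qT) + K*exp(-rT)
P = 5.5229 - 111.41000000 + 124.76391594 = 18.8768

Answer: Put price = 18.8768


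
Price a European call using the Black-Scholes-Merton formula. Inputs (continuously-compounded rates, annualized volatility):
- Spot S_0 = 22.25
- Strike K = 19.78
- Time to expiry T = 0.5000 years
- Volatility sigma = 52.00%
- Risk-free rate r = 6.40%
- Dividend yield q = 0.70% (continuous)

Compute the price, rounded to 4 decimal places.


d1 = (ln(S/K) + (r - q + 0.5*sigma^2) * T) / (sigma * sqrt(T)) = 0.58137961
d2 = d1 - sigma * sqrt(T) = 0.21368409
exp(-rT) = 0.96850658; exp(-qT) = 0.99650612
C = S_0 * exp(-qT) * N(d1) - K * exp(-rT) * N(d2)
N(d1) = 0.71950768; N(d2) = 0.58460329
C = 22.2500 * 0.99650612 * 0.71950768 - 19.7800 * 0.96850658 * 0.58460329 = 4.7538

Answer: Price = 4.7538


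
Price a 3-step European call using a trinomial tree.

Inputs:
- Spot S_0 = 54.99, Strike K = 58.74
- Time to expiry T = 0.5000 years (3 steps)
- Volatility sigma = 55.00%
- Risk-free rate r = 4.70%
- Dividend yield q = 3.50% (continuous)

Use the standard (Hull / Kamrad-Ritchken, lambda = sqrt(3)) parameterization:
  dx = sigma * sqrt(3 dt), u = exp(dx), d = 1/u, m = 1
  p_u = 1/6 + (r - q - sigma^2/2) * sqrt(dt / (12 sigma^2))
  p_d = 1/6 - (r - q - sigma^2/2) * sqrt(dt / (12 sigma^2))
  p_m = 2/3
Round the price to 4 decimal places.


dt = T/N = 0.166667; dx = sigma*sqrt(3*dt) = 0.388909
u = exp(dx) = 1.475370; d = 1/u = 0.677796
p_u = 0.136829, p_m = 0.666667, p_d = 0.196504
Discount per step: exp(-r*dt) = 0.992197
Stock lattice S(k, j) with j the centered position index:
  k=0: S(0,+0) = 54.9900
  k=1: S(1,-1) = 37.2720; S(1,+0) = 54.9900; S(1,+1) = 81.1306
  k=2: S(2,-2) = 25.2628; S(2,-1) = 37.2720; S(2,+0) = 54.9900; S(2,+1) = 81.1306; S(2,+2) = 119.6976
  k=3: S(3,-3) = 17.1230; S(3,-2) = 25.2628; S(3,-1) = 37.2720; S(3,+0) = 54.9900; S(3,+1) = 81.1306; S(3,+2) = 119.6976; S(3,+3) = 176.5983
Terminal payoffs V(N, j) = max(S_T - K, 0):
  V(3,-3) = 0.000000; V(3,-2) = 0.000000; V(3,-1) = 0.000000; V(3,+0) = 0.000000; V(3,+1) = 22.390590; V(3,+2) = 60.957630; V(3,+3) = 117.858278
Backward induction: V(k, j) = exp(-r*dt) * [p_u * V(k+1, j+1) + p_m * V(k+1, j) + p_d * V(k+1, j-1)]
  V(2,-2) = exp(-r*dt) * [p_u*0.000000 + p_m*0.000000 + p_d*0.000000] = 0.000000
  V(2,-1) = exp(-r*dt) * [p_u*0.000000 + p_m*0.000000 + p_d*0.000000] = 0.000000
  V(2,+0) = exp(-r*dt) * [p_u*22.390590 + p_m*0.000000 + p_d*0.000000] = 3.039775
  V(2,+1) = exp(-r*dt) * [p_u*60.957630 + p_m*22.390590 + p_d*0.000000] = 23.086273
  V(2,+2) = exp(-r*dt) * [p_u*117.858278 + p_m*60.957630 + p_d*22.390590] = 60.687437
  V(1,-1) = exp(-r*dt) * [p_u*3.039775 + p_m*0.000000 + p_d*0.000000] = 0.412684
  V(1,+0) = exp(-r*dt) * [p_u*23.086273 + p_m*3.039775 + p_d*0.000000] = 5.144926
  V(1,+1) = exp(-r*dt) * [p_u*60.687437 + p_m*23.086273 + p_d*3.039775] = 24.102430
  V(0,+0) = exp(-r*dt) * [p_u*24.102430 + p_m*5.144926 + p_d*0.412684] = 6.755825

Answer: Price = V(0,0) = 6.7558


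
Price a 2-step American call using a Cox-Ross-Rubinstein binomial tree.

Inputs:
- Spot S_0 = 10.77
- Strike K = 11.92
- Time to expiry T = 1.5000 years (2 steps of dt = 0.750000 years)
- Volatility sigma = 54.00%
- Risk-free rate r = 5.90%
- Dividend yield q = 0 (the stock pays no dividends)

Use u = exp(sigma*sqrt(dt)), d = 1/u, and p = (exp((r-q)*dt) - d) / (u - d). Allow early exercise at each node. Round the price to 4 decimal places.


dt = T/N = 0.750000
u = exp(sigma*sqrt(dt)) = 1.596245; d = 1/u = 0.626470
p = (exp((r-q)*dt) - d) / (u - d) = 0.431826
Discount per step: exp(-r*dt) = 0.956715
Stock lattice S(k, i) with i counting down-moves:
  k=0: S(0,0) = 10.7700
  k=1: S(1,0) = 17.1916; S(1,1) = 6.7471
  k=2: S(2,0) = 27.4419; S(2,1) = 10.7700; S(2,2) = 4.2269
Terminal payoffs V(N, i) = max(S_T - K, 0):
  V(2,0) = 15.521924; V(2,1) = 0.000000; V(2,2) = 0.000000
Backward induction: V(k, i) = exp(-r*dt) * [p * V(k+1, i) + (1-p) * V(k+1, i+1)]; then take max(V_cont, immediate exercise) for American.
  V(1,0) = exp(-r*dt) * [p*15.521924 + (1-p)*0.000000] = 6.412632; exercise = 5.271554; V(1,0) = max -> 6.412632
  V(1,1) = exp(-r*dt) * [p*0.000000 + (1-p)*0.000000] = 0.000000; exercise = 0.000000; V(1,1) = max -> 0.000000
  V(0,0) = exp(-r*dt) * [p*6.412632 + (1-p)*0.000000] = 2.649275; exercise = 0.000000; V(0,0) = max -> 2.649275

Answer: Price = V(0,0) = 2.6493


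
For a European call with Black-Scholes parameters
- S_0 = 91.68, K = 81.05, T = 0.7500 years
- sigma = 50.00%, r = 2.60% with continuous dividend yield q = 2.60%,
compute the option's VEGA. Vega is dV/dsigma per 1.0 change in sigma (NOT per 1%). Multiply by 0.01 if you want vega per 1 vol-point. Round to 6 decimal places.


d1 = 0.5011123319; d2 = 0.0680996300
phi(d1) = 0.3518693568; exp(-qT) = 0.9806888952; exp(-rT) = 0.9806888952
Vega = S * exp(-qT) * phi(d1) * sqrt(T) = 91.6800 * 0.9806888952 * 0.3518693568 * 0.8660254038 = 27.397942

Answer: Vega = 27.397942


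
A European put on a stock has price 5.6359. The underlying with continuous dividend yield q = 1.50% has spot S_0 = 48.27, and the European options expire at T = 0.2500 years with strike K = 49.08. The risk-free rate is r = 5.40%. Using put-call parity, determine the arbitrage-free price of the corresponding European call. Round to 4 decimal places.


Put-call parity: C - P = S_0 * exp(-qT) - K * exp(-rT).
S_0 * exp(-qT) = 48.2700 * 0.99625702 = 48.08932647
K * exp(-rT) = 49.0800 * 0.98659072 = 48.42187236
C = P + S*exp(-qT) - K*exp(-rT)
C = 5.6359 + 48.08932647 - 48.42187236 = 5.3034

Answer: Call price = 5.3034


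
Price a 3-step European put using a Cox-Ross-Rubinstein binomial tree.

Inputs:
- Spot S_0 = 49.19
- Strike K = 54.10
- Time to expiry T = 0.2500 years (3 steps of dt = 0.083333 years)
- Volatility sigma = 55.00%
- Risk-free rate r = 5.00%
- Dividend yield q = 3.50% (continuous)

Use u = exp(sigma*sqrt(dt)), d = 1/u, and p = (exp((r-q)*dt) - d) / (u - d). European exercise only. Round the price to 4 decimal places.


Answer: Price = V(0,0) = 8.3641

Derivation:
dt = T/N = 0.083333
u = exp(sigma*sqrt(dt)) = 1.172070; d = 1/u = 0.853191
p = (exp((r-q)*dt) - d) / (u - d) = 0.464313
Discount per step: exp(-r*dt) = 0.995842
Stock lattice S(k, i) with i counting down-moves:
  k=0: S(0,0) = 49.1900
  k=1: S(1,0) = 57.6541; S(1,1) = 41.9685
  k=2: S(2,0) = 67.5747; S(2,1) = 49.1900; S(2,2) = 35.8072
  k=3: S(3,0) = 79.2022; S(3,1) = 57.6541; S(3,2) = 41.9685; S(3,3) = 30.5504
Terminal payoffs V(N, i) = max(K - S_T, 0):
  V(3,0) = 0.000000; V(3,1) = 0.000000; V(3,2) = 12.131513; V(3,3) = 23.549643
Backward induction: V(k, i) = exp(-r*dt) * [p * V(k+1, i) + (1-p) * V(k+1, i+1)].
  V(2,0) = exp(-r*dt) * [p*0.000000 + (1-p)*0.000000] = 0.000000
  V(2,1) = exp(-r*dt) * [p*0.000000 + (1-p)*12.131513] = 6.471675
  V(2,2) = exp(-r*dt) * [p*12.131513 + (1-p)*23.549643] = 18.172184
  V(1,0) = exp(-r*dt) * [p*0.000000 + (1-p)*6.471675] = 3.452379
  V(1,1) = exp(-r*dt) * [p*6.471675 + (1-p)*18.172184] = 12.686517
  V(0,0) = exp(-r*dt) * [p*3.452379 + (1-p)*12.686517] = 8.364066


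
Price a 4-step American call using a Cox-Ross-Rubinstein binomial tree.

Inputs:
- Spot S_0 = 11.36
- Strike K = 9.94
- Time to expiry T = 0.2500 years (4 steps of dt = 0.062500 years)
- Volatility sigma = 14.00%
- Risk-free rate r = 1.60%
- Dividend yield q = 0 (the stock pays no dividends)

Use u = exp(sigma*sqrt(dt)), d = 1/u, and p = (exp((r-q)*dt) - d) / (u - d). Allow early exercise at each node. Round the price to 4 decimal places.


dt = T/N = 0.062500
u = exp(sigma*sqrt(dt)) = 1.035620; d = 1/u = 0.965605
p = (exp((r-q)*dt) - d) / (u - d) = 0.505541
Discount per step: exp(-r*dt) = 0.999000
Stock lattice S(k, i) with i counting down-moves:
  k=0: S(0,0) = 11.3600
  k=1: S(1,0) = 11.7646; S(1,1) = 10.9693
  k=2: S(2,0) = 12.1837; S(2,1) = 11.3600; S(2,2) = 10.5920
  k=3: S(3,0) = 12.6177; S(3,1) = 11.7646; S(3,2) = 10.9693; S(3,3) = 10.2277
  k=4: S(4,0) = 13.0671; S(4,1) = 12.1837; S(4,2) = 11.3600; S(4,3) = 10.5920; S(4,4) = 9.8759
Terminal payoffs V(N, i) = max(S_T - K, 0):
  V(4,0) = 3.127110; V(4,1) = 2.243693; V(4,2) = 1.420000; V(4,3) = 0.651994; V(4,4) = 0.000000
Backward induction: V(k, i) = exp(-r*dt) * [p * V(k+1, i) + (1-p) * V(k+1, i+1)]; then take max(V_cont, immediate exercise) for American.
  V(3,0) = exp(-r*dt) * [p*3.127110 + (1-p)*2.243693] = 2.687608; exercise = 2.677673; V(3,0) = max -> 2.687608
  V(3,1) = exp(-r*dt) * [p*2.243693 + (1-p)*1.420000] = 1.834575; exercise = 1.824640; V(3,1) = max -> 1.834575
  V(3,2) = exp(-r*dt) * [p*1.420000 + (1-p)*0.651994] = 1.039213; exercise = 1.029278; V(3,2) = max -> 1.039213
  V(3,3) = exp(-r*dt) * [p*0.651994 + (1-p)*0.000000] = 0.329280; exercise = 0.287687; V(3,3) = max -> 0.329280
  V(2,0) = exp(-r*dt) * [p*2.687608 + (1-p)*1.834575] = 2.263553; exercise = 2.243693; V(2,0) = max -> 2.263553
  V(2,1) = exp(-r*dt) * [p*1.834575 + (1-p)*1.039213] = 1.439860; exercise = 1.420000; V(2,1) = max -> 1.439860
  V(2,2) = exp(-r*dt) * [p*1.039213 + (1-p)*0.329280] = 0.687492; exercise = 0.651994; V(2,2) = max -> 0.687492
  V(1,0) = exp(-r*dt) * [p*2.263553 + (1-p)*1.439860] = 1.854415; exercise = 1.824640; V(1,0) = max -> 1.854415
  V(1,1) = exp(-r*dt) * [p*1.439860 + (1-p)*0.687492] = 1.066778; exercise = 1.029278; V(1,1) = max -> 1.066778
  V(0,0) = exp(-r*dt) * [p*1.854415 + (1-p)*1.066778] = 1.463496; exercise = 1.420000; V(0,0) = max -> 1.463496

Answer: Price = V(0,0) = 1.4635


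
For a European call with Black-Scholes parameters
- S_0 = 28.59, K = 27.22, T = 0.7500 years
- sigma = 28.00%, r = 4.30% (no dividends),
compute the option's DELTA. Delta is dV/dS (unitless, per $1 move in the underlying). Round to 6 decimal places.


d1 = 0.4567459595; d2 = 0.2142588464
phi(d1) = 0.3594259984; exp(-qT) = 1.0000000000; exp(-rT) = 0.9682644857
N(d1) = 0.6760731738
Delta = exp(-qT) * N(d1) = 1.0000000000 * 0.6760731738 = 0.676073

Answer: Delta = 0.676073


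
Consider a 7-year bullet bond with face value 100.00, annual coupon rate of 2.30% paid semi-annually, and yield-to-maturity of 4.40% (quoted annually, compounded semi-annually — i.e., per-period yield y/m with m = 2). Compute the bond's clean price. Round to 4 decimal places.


Coupon per period c = face * coupon_rate / m = 1.150000
Periods per year m = 2; per-period yield y/m = 0.022000
Number of cashflows N = 14
Cashflows (t years, CF_t, discount factor 1/(1+y/m)^(m*t), PV):
  t = 0.5000: CF_t = 1.150000, DF = 0.978474, PV = 1.125245
  t = 1.0000: CF_t = 1.150000, DF = 0.957411, PV = 1.101022
  t = 1.5000: CF_t = 1.150000, DF = 0.936801, PV = 1.077321
  t = 2.0000: CF_t = 1.150000, DF = 0.916635, PV = 1.054130
  t = 2.5000: CF_t = 1.150000, DF = 0.896903, PV = 1.031439
  t = 3.0000: CF_t = 1.150000, DF = 0.877596, PV = 1.009235
  t = 3.5000: CF_t = 1.150000, DF = 0.858704, PV = 0.987510
  t = 4.0000: CF_t = 1.150000, DF = 0.840220, PV = 0.966253
  t = 4.5000: CF_t = 1.150000, DF = 0.822133, PV = 0.945453
  t = 5.0000: CF_t = 1.150000, DF = 0.804435, PV = 0.925100
  t = 5.5000: CF_t = 1.150000, DF = 0.787119, PV = 0.905186
  t = 6.0000: CF_t = 1.150000, DF = 0.770175, PV = 0.885701
  t = 6.5000: CF_t = 1.150000, DF = 0.753596, PV = 0.866635
  t = 7.0000: CF_t = 101.150000, DF = 0.737373, PV = 74.585318
Price P = sum_t PV_t = 87.465548

Answer: Price = 87.4655


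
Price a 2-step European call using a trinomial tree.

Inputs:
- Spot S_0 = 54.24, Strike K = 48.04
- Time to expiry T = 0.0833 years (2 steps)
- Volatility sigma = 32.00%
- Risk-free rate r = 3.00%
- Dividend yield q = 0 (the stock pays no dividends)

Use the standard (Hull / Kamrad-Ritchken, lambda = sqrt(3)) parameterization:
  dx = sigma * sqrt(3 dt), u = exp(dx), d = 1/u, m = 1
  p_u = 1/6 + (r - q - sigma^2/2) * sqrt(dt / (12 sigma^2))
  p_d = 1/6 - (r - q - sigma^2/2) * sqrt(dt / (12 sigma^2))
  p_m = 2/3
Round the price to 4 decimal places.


dt = T/N = 0.041650; dx = sigma*sqrt(3*dt) = 0.113114
u = exp(dx) = 1.119760; d = 1/u = 0.893048
p_u = 0.162764, p_m = 0.666667, p_d = 0.170570
Discount per step: exp(-r*dt) = 0.998751
Stock lattice S(k, j) with j the centered position index:
  k=0: S(0,+0) = 54.2400
  k=1: S(1,-1) = 48.4389; S(1,+0) = 54.2400; S(1,+1) = 60.7358
  k=2: S(2,-2) = 43.2583; S(2,-1) = 48.4389; S(2,+0) = 54.2400; S(2,+1) = 60.7358; S(2,+2) = 68.0095
Terminal payoffs V(N, j) = max(S_T - K, 0):
  V(2,-2) = 0.000000; V(2,-1) = 0.398947; V(2,+0) = 6.200000; V(2,+1) = 12.695787; V(2,+2) = 19.969510
Backward induction: V(k, j) = exp(-r*dt) * [p_u * V(k+1, j+1) + p_m * V(k+1, j) + p_d * V(k+1, j-1)]
  V(1,-1) = exp(-r*dt) * [p_u*6.200000 + p_m*0.398947 + p_d*0.000000] = 1.273507
  V(1,+0) = exp(-r*dt) * [p_u*12.695787 + p_m*6.200000 + p_d*0.398947] = 6.259967
  V(1,+1) = exp(-r*dt) * [p_u*19.969510 + p_m*12.695787 + p_d*6.200000] = 12.755752
  V(0,+0) = exp(-r*dt) * [p_u*12.755752 + p_m*6.259967 + p_d*1.273507] = 6.458631

Answer: Price = V(0,0) = 6.4586


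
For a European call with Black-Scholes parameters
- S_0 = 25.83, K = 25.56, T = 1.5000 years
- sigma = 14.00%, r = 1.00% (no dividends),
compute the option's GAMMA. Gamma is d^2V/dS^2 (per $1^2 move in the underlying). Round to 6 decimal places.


Answer: Gamma = 0.087634

Derivation:
d1 = 0.2344976874; d2 = 0.0630334054
phi(d1) = 0.3881229470; exp(-qT) = 1.0000000000; exp(-rT) = 0.9851119396
Gamma = exp(-qT) * phi(d1) / (S * sigma * sqrt(T)) = 1.0000000000 * 0.3881229470 / (25.8300 * 0.1400 * 1.2247448714) = 0.087634


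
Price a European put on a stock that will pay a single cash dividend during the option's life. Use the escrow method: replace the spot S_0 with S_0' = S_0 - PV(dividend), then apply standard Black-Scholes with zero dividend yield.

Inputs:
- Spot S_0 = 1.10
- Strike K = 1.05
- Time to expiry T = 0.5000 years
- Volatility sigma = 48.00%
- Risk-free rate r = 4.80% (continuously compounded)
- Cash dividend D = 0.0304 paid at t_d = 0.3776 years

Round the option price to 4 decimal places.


Answer: Price = 0.1198

Derivation:
PV(D) = D * exp(-r * t_d) = 0.0304 * 0.98203847 = 0.02985397
S_0' = S_0 - PV(D) = 1.1000 - 0.02985397 = 1.07014603
d1 = (ln(S_0'/K) + (r + sigma^2/2)*T) / (sigma*sqrt(T)) = 0.29641018
d2 = d1 - sigma*sqrt(T) = -0.04300107
exp(-rT) = 0.97628571
N(-d1) = 0.38345842; N(-d2) = 0.51714966
P = K * exp(-rT) * N(-d2) - S_0' * N(-d1) = 1.0500 * 0.97628571 * 0.51714966 - 1.07014603 * 0.38345842 = 0.1198


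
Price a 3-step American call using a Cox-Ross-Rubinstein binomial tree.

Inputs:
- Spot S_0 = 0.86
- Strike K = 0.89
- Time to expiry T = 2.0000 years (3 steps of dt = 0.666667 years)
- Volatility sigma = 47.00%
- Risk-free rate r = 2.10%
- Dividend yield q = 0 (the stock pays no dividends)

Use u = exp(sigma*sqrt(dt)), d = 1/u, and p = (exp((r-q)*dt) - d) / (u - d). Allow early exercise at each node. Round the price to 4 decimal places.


Answer: Price = V(0,0) = 0.2435

Derivation:
dt = T/N = 0.666667
u = exp(sigma*sqrt(dt)) = 1.467783; d = 1/u = 0.681299
p = (exp((r-q)*dt) - d) / (u - d) = 0.423148
Discount per step: exp(-r*dt) = 0.986098
Stock lattice S(k, i) with i counting down-moves:
  k=0: S(0,0) = 0.8600
  k=1: S(1,0) = 1.2623; S(1,1) = 0.5859
  k=2: S(2,0) = 1.8528; S(2,1) = 0.8600; S(2,2) = 0.3992
  k=3: S(3,0) = 2.7195; S(3,1) = 1.2623; S(3,2) = 0.5859; S(3,3) = 0.2720
Terminal payoffs V(N, i) = max(S_T - K, 0):
  V(3,0) = 1.829471; V(3,1) = 0.372294; V(3,2) = 0.000000; V(3,3) = 0.000000
Backward induction: V(k, i) = exp(-r*dt) * [p * V(k+1, i) + (1-p) * V(k+1, i+1)]; then take max(V_cont, immediate exercise) for American.
  V(2,0) = exp(-r*dt) * [p*1.829471 + (1-p)*0.372294] = 0.975147; exercise = 0.962774; V(2,0) = max -> 0.975147
  V(2,1) = exp(-r*dt) * [p*0.372294 + (1-p)*0.000000] = 0.155345; exercise = 0.000000; V(2,1) = max -> 0.155345
  V(2,2) = exp(-r*dt) * [p*0.000000 + (1-p)*0.000000] = 0.000000; exercise = 0.000000; V(2,2) = max -> 0.000000
  V(1,0) = exp(-r*dt) * [p*0.975147 + (1-p)*0.155345] = 0.495260; exercise = 0.372294; V(1,0) = max -> 0.495260
  V(1,1) = exp(-r*dt) * [p*0.155345 + (1-p)*0.000000] = 0.064820; exercise = 0.000000; V(1,1) = max -> 0.064820
  V(0,0) = exp(-r*dt) * [p*0.495260 + (1-p)*0.064820] = 0.243527; exercise = 0.000000; V(0,0) = max -> 0.243527


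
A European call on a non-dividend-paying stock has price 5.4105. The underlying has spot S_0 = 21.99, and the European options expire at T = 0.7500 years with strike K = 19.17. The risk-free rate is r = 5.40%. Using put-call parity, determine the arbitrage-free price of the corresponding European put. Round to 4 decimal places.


Answer: Put price = 1.8296

Derivation:
Put-call parity: C - P = S_0 * exp(-qT) - K * exp(-rT).
S_0 * exp(-qT) = 21.9900 * 1.00000000 = 21.99000000
K * exp(-rT) = 19.1700 * 0.96030916 = 18.40912668
P = C - S*exp(-qT) + K*exp(-rT)
P = 5.4105 - 21.99000000 + 18.40912668 = 1.8296


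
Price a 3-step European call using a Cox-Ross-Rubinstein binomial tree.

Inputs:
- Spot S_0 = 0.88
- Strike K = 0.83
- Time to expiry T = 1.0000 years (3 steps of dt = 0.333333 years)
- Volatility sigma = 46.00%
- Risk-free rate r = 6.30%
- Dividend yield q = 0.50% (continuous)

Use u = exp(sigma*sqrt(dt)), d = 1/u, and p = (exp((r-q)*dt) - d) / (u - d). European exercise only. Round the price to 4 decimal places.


dt = T/N = 0.333333
u = exp(sigma*sqrt(dt)) = 1.304189; d = 1/u = 0.766760
p = (exp((r-q)*dt) - d) / (u - d) = 0.470316
Discount per step: exp(-r*dt) = 0.979219
Stock lattice S(k, i) with i counting down-moves:
  k=0: S(0,0) = 0.8800
  k=1: S(1,0) = 1.1477; S(1,1) = 0.6747
  k=2: S(2,0) = 1.4968; S(2,1) = 0.8800; S(2,2) = 0.5174
  k=3: S(3,0) = 1.9521; S(3,1) = 1.1477; S(3,2) = 0.6747; S(3,3) = 0.3967
Terminal payoffs V(N, i) = max(S_T - K, 0):
  V(3,0) = 1.122108; V(3,1) = 0.317686; V(3,2) = 0.000000; V(3,3) = 0.000000
Backward induction: V(k, i) = exp(-r*dt) * [p * V(k+1, i) + (1-p) * V(k+1, i+1)].
  V(2,0) = exp(-r*dt) * [p*1.122108 + (1-p)*0.317686] = 0.681555
  V(2,1) = exp(-r*dt) * [p*0.317686 + (1-p)*0.000000] = 0.146308
  V(2,2) = exp(-r*dt) * [p*0.000000 + (1-p)*0.000000] = 0.000000
  V(1,0) = exp(-r*dt) * [p*0.681555 + (1-p)*0.146308] = 0.389771
  V(1,1) = exp(-r*dt) * [p*0.146308 + (1-p)*0.000000] = 0.067381
  V(0,0) = exp(-r*dt) * [p*0.389771 + (1-p)*0.067381] = 0.214455

Answer: Price = V(0,0) = 0.2145


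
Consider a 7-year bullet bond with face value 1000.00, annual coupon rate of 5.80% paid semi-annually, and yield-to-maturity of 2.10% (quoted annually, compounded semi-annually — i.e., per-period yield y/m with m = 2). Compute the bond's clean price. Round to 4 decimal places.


Coupon per period c = face * coupon_rate / m = 29.000000
Periods per year m = 2; per-period yield y/m = 0.010500
Number of cashflows N = 14
Cashflows (t years, CF_t, discount factor 1/(1+y/m)^(m*t), PV):
  t = 0.5000: CF_t = 29.000000, DF = 0.989609, PV = 28.698664
  t = 1.0000: CF_t = 29.000000, DF = 0.979326, PV = 28.400459
  t = 1.5000: CF_t = 29.000000, DF = 0.969150, PV = 28.105353
  t = 2.0000: CF_t = 29.000000, DF = 0.959080, PV = 27.813313
  t = 2.5000: CF_t = 29.000000, DF = 0.949114, PV = 27.524308
  t = 3.0000: CF_t = 29.000000, DF = 0.939252, PV = 27.238306
  t = 3.5000: CF_t = 29.000000, DF = 0.929492, PV = 26.955275
  t = 4.0000: CF_t = 29.000000, DF = 0.919834, PV = 26.675186
  t = 4.5000: CF_t = 29.000000, DF = 0.910276, PV = 26.398007
  t = 5.0000: CF_t = 29.000000, DF = 0.900818, PV = 26.123708
  t = 5.5000: CF_t = 29.000000, DF = 0.891457, PV = 25.852259
  t = 6.0000: CF_t = 29.000000, DF = 0.882194, PV = 25.583631
  t = 6.5000: CF_t = 29.000000, DF = 0.873027, PV = 25.317794
  t = 7.0000: CF_t = 1029.000000, DF = 0.863956, PV = 889.010571
Price P = sum_t PV_t = 1239.696834

Answer: Price = 1239.6968


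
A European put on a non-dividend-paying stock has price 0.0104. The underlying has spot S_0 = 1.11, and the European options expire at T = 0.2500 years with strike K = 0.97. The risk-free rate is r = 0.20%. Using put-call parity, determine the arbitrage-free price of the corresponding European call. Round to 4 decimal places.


Put-call parity: C - P = S_0 * exp(-qT) - K * exp(-rT).
S_0 * exp(-qT) = 1.1100 * 1.00000000 = 1.11000000
K * exp(-rT) = 0.9700 * 0.99950012 = 0.96951512
C = P + S*exp(-qT) - K*exp(-rT)
C = 0.0104 + 1.11000000 - 0.96951512 = 0.1509

Answer: Call price = 0.1509


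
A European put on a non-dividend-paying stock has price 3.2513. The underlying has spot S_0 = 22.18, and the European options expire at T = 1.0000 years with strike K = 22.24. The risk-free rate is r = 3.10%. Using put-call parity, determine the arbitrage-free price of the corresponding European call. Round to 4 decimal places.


Put-call parity: C - P = S_0 * exp(-qT) - K * exp(-rT).
S_0 * exp(-qT) = 22.1800 * 1.00000000 = 22.18000000
K * exp(-rT) = 22.2400 * 0.96947557 = 21.56113675
C = P + S*exp(-qT) - K*exp(-rT)
C = 3.2513 + 22.18000000 - 21.56113675 = 3.8702

Answer: Call price = 3.8702


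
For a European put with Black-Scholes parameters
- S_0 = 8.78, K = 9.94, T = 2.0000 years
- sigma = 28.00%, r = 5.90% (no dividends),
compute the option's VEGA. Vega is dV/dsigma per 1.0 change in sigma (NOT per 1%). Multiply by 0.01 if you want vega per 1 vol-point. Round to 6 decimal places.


Answer: Vega = 4.871678

Derivation:
d1 = 0.1826087781; d2 = -0.2133710193
phi(d1) = 0.3923458663; exp(-qT) = 1.0000000000; exp(-rT) = 0.8886960526
Vega = S * exp(-qT) * phi(d1) * sqrt(T) = 8.7800 * 1.0000000000 * 0.3923458663 * 1.4142135624 = 4.871678


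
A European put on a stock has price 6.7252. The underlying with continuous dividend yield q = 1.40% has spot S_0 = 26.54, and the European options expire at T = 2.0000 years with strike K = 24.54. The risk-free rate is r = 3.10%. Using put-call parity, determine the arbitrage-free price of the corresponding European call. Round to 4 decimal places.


Answer: Call price = 9.4677

Derivation:
Put-call parity: C - P = S_0 * exp(-qT) - K * exp(-rT).
S_0 * exp(-qT) = 26.5400 * 0.97238837 = 25.80718725
K * exp(-rT) = 24.5400 * 0.93988289 = 23.06472604
C = P + S*exp(-qT) - K*exp(-rT)
C = 6.7252 + 25.80718725 - 23.06472604 = 9.4677


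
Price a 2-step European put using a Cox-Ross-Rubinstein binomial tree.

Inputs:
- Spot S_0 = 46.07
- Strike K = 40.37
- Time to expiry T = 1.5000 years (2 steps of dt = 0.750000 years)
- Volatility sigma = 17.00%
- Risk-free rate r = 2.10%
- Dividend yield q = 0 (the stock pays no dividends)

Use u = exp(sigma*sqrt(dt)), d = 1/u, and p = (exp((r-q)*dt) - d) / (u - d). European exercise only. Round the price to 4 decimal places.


dt = T/N = 0.750000
u = exp(sigma*sqrt(dt)) = 1.158614; d = 1/u = 0.863100
p = (exp((r-q)*dt) - d) / (u - d) = 0.516979
Discount per step: exp(-r*dt) = 0.984373
Stock lattice S(k, i) with i counting down-moves:
  k=0: S(0,0) = 46.0700
  k=1: S(1,0) = 53.3773; S(1,1) = 39.7630
  k=2: S(2,0) = 61.8437; S(2,1) = 46.0700; S(2,2) = 34.3195
Terminal payoffs V(N, i) = max(K - S_T, 0):
  V(2,0) = 0.000000; V(2,1) = 0.000000; V(2,2) = 6.050512
Backward induction: V(k, i) = exp(-r*dt) * [p * V(k+1, i) + (1-p) * V(k+1, i+1)].
  V(1,0) = exp(-r*dt) * [p*0.000000 + (1-p)*0.000000] = 0.000000
  V(1,1) = exp(-r*dt) * [p*0.000000 + (1-p)*6.050512] = 2.876854
  V(0,0) = exp(-r*dt) * [p*0.000000 + (1-p)*2.876854] = 1.367866

Answer: Price = V(0,0) = 1.3679


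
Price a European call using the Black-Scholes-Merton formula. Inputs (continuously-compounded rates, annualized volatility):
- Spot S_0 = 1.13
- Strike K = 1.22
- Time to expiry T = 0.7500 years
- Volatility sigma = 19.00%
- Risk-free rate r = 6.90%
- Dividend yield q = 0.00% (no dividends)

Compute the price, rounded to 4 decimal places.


d1 = (ln(S/K) + (r - q + 0.5*sigma^2) * T) / (sigma * sqrt(T)) = -0.06895219
d2 = d1 - sigma * sqrt(T) = -0.23349702
exp(-rT) = 0.94956623; exp(-qT) = 1.00000000
C = S_0 * exp(-qT) * N(d1) - K * exp(-rT) * N(d2)
N(d1) = 0.47251384; N(d2) = 0.40768774
C = 1.1300 * 1.00000000 * 0.47251384 - 1.2200 * 0.94956623 * 0.40768774 = 0.0616

Answer: Price = 0.0616


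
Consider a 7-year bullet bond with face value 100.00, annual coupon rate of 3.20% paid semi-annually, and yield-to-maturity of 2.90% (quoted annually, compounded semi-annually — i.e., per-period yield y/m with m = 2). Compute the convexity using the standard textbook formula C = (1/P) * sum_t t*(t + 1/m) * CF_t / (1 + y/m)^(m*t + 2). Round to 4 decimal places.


Coupon per period c = face * coupon_rate / m = 1.600000
Periods per year m = 2; per-period yield y/m = 0.014500
Number of cashflows N = 14
Cashflows (t years, CF_t, discount factor 1/(1+y/m)^(m*t), PV):
  t = 0.5000: CF_t = 1.600000, DF = 0.985707, PV = 1.577132
  t = 1.0000: CF_t = 1.600000, DF = 0.971619, PV = 1.554590
  t = 1.5000: CF_t = 1.600000, DF = 0.957732, PV = 1.532371
  t = 2.0000: CF_t = 1.600000, DF = 0.944043, PV = 1.510469
  t = 2.5000: CF_t = 1.600000, DF = 0.930550, PV = 1.488880
  t = 3.0000: CF_t = 1.600000, DF = 0.917250, PV = 1.467600
  t = 3.5000: CF_t = 1.600000, DF = 0.904140, PV = 1.446624
  t = 4.0000: CF_t = 1.600000, DF = 0.891217, PV = 1.425948
  t = 4.5000: CF_t = 1.600000, DF = 0.878479, PV = 1.405567
  t = 5.0000: CF_t = 1.600000, DF = 0.865923, PV = 1.385477
  t = 5.5000: CF_t = 1.600000, DF = 0.853547, PV = 1.365675
  t = 6.0000: CF_t = 1.600000, DF = 0.841347, PV = 1.346156
  t = 6.5000: CF_t = 1.600000, DF = 0.829322, PV = 1.326916
  t = 7.0000: CF_t = 101.600000, DF = 0.817469, PV = 83.054848
Price P = sum_t PV_t = 101.888252
Convexity numerator sum_t t*(t + 1/m) * CF_t / (1+y/m)^(m*t + 2):
  t = 0.5000: term = 0.766185
  t = 1.0000: term = 2.265703
  t = 1.5000: term = 4.466640
  t = 2.0000: term = 7.338000
  t = 2.5000: term = 10.849679
  t = 3.0000: term = 14.972450
  t = 3.5000: term = 19.677937
  t = 4.0000: term = 24.938595
  t = 4.5000: term = 30.727692
  t = 5.0000: term = 37.019288
  t = 5.5000: term = 43.788216
  t = 6.0000: term = 51.010064
  t = 6.5000: term = 58.661155
  t = 7.0000: term = 4236.626608
Convexity = (1/P) * sum = 4543.108211 / 101.888252 = 44.589127

Answer: Convexity = 44.5891


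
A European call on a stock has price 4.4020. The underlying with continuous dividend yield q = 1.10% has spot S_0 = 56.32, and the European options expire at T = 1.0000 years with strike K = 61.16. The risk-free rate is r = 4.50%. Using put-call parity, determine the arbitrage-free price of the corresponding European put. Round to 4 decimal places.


Put-call parity: C - P = S_0 * exp(-qT) - K * exp(-rT).
S_0 * exp(-qT) = 56.3200 * 0.98906028 = 55.70387490
K * exp(-rT) = 61.1600 * 0.95599748 = 58.46880599
P = C - S*exp(-qT) + K*exp(-rT)
P = 4.4020 - 55.70387490 + 58.46880599 = 7.1669

Answer: Put price = 7.1669


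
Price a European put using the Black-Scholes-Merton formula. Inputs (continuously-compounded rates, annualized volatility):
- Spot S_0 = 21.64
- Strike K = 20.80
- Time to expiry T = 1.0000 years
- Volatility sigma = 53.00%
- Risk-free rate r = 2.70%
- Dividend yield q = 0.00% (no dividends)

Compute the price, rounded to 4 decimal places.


d1 = (ln(S/K) + (r - q + 0.5*sigma^2) * T) / (sigma * sqrt(T)) = 0.39064239
d2 = d1 - sigma * sqrt(T) = -0.13935761
exp(-rT) = 0.97336124; exp(-qT) = 1.00000000
P = K * exp(-rT) * N(-d2) - S_0 * exp(-qT) * N(-d1)
N(-d1) = 0.34803079; N(-d2) = 0.55541622
P = 20.8000 * 0.97336124 * 0.55541622 - 21.6400 * 1.00000000 * 0.34803079 = 3.7135

Answer: Price = 3.7135


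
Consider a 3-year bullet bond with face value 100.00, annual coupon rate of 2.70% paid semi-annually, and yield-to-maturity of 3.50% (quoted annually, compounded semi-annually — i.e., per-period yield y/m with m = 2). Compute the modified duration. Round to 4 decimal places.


Answer: Modified duration = 2.8506

Derivation:
Coupon per period c = face * coupon_rate / m = 1.350000
Periods per year m = 2; per-period yield y/m = 0.017500
Number of cashflows N = 6
Cashflows (t years, CF_t, discount factor 1/(1+y/m)^(m*t), PV):
  t = 0.5000: CF_t = 1.350000, DF = 0.982801, PV = 1.326781
  t = 1.0000: CF_t = 1.350000, DF = 0.965898, PV = 1.303962
  t = 1.5000: CF_t = 1.350000, DF = 0.949285, PV = 1.281535
  t = 2.0000: CF_t = 1.350000, DF = 0.932959, PV = 1.259494
  t = 2.5000: CF_t = 1.350000, DF = 0.916913, PV = 1.237832
  t = 3.0000: CF_t = 101.350000, DF = 0.901143, PV = 91.330797
Price P = sum_t PV_t = 97.740401
First compute Macaulay numerator sum_t t * PV_t:
  t * PV_t at t = 0.5000: 0.663391
  t * PV_t at t = 1.0000: 1.303962
  t * PV_t at t = 1.5000: 1.922303
  t * PV_t at t = 2.0000: 2.518988
  t * PV_t at t = 2.5000: 3.094580
  t * PV_t at t = 3.0000: 273.992390
Macaulay duration D = 283.495613 / 97.740401 = 2.900496
Modified duration = D / (1 + y/m) = 2.900496 / (1 + 0.017500) = 2.850610
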